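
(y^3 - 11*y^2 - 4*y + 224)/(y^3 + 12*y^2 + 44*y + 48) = (y^2 - 15*y + 56)/(y^2 + 8*y + 12)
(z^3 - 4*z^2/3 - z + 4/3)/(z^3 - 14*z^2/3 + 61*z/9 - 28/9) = 3*(z + 1)/(3*z - 7)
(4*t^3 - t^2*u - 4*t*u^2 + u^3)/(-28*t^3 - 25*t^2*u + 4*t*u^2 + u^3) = (-t + u)/(7*t + u)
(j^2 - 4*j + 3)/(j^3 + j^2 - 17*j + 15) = 1/(j + 5)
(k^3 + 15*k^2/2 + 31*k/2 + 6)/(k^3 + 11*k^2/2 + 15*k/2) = (2*k^2 + 9*k + 4)/(k*(2*k + 5))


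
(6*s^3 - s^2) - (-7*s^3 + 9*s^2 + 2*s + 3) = 13*s^3 - 10*s^2 - 2*s - 3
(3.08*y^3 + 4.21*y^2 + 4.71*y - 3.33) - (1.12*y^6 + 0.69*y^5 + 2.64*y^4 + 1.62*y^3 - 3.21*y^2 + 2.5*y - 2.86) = -1.12*y^6 - 0.69*y^5 - 2.64*y^4 + 1.46*y^3 + 7.42*y^2 + 2.21*y - 0.47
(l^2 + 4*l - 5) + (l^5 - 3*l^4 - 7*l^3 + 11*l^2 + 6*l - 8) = l^5 - 3*l^4 - 7*l^3 + 12*l^2 + 10*l - 13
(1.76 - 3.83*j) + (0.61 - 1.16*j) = 2.37 - 4.99*j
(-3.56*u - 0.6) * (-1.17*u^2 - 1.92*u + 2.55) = 4.1652*u^3 + 7.5372*u^2 - 7.926*u - 1.53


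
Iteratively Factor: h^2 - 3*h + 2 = (h - 2)*(h - 1)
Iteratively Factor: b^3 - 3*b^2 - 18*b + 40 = (b - 2)*(b^2 - b - 20) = (b - 2)*(b + 4)*(b - 5)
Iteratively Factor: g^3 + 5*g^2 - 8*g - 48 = (g + 4)*(g^2 + g - 12) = (g + 4)^2*(g - 3)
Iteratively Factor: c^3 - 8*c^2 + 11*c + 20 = (c + 1)*(c^2 - 9*c + 20) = (c - 4)*(c + 1)*(c - 5)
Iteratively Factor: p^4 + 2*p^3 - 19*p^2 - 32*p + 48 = (p - 1)*(p^3 + 3*p^2 - 16*p - 48) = (p - 4)*(p - 1)*(p^2 + 7*p + 12) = (p - 4)*(p - 1)*(p + 4)*(p + 3)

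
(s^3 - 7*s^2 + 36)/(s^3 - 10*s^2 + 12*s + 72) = (s - 3)/(s - 6)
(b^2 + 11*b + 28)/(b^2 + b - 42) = (b + 4)/(b - 6)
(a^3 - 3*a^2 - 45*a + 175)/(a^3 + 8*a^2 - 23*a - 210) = (a - 5)/(a + 6)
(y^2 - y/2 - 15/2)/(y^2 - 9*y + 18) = (y + 5/2)/(y - 6)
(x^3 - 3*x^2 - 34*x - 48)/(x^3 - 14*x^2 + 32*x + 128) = (x + 3)/(x - 8)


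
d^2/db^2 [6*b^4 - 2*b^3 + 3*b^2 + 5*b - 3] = 72*b^2 - 12*b + 6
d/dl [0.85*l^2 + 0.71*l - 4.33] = 1.7*l + 0.71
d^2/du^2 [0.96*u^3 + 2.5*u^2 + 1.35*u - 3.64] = 5.76*u + 5.0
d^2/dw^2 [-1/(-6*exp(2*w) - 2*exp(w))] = (-(3*exp(w) + 1)*(12*exp(w) + 1)/2 + (6*exp(w) + 1)^2)*exp(-w)/(3*exp(w) + 1)^3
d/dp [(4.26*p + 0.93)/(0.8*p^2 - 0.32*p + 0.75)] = (-3.408*p^2 - 1.488*p + 3.4926)/(0.64*p^4 - 0.512*p^3 + 1.3024*p^2 - 0.48*p + 0.5625)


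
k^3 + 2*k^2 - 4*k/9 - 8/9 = (k - 2/3)*(k + 2/3)*(k + 2)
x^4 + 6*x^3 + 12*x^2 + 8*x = x*(x + 2)^3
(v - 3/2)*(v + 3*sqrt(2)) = v^2 - 3*v/2 + 3*sqrt(2)*v - 9*sqrt(2)/2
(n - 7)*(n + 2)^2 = n^3 - 3*n^2 - 24*n - 28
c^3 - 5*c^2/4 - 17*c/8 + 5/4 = (c - 2)*(c - 1/2)*(c + 5/4)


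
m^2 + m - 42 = (m - 6)*(m + 7)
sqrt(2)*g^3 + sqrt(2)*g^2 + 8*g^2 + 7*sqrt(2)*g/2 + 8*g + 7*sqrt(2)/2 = (g + 1)*(g + 7*sqrt(2)/2)*(sqrt(2)*g + 1)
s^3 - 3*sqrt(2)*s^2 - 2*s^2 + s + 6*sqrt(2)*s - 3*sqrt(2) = (s - 1)^2*(s - 3*sqrt(2))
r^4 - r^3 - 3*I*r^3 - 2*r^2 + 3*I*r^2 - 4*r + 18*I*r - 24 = (r - 3)*(r + 2)*(r - 4*I)*(r + I)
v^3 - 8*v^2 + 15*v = v*(v - 5)*(v - 3)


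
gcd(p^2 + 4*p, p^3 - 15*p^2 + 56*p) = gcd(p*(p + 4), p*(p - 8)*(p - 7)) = p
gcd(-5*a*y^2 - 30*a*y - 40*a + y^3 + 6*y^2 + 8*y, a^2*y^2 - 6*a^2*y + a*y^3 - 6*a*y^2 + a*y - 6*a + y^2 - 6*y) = 1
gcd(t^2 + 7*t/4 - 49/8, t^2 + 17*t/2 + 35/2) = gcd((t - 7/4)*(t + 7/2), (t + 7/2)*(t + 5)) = t + 7/2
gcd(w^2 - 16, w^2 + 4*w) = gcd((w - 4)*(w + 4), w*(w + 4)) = w + 4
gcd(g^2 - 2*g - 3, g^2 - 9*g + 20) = 1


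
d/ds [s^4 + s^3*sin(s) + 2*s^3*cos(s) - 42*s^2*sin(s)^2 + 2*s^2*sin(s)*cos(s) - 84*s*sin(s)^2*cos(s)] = -2*s^3*sin(s) + s^3*cos(s) + 4*s^3 + 3*s^2*sin(s) - 42*s^2*sin(2*s) + 6*s^2*cos(s) + 2*s^2*cos(2*s) + 21*s*sin(s) + 2*s*sin(2*s) - 63*s*sin(3*s) + 42*s*cos(2*s) - 42*s - 21*cos(s) + 21*cos(3*s)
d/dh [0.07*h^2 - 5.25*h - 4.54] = 0.14*h - 5.25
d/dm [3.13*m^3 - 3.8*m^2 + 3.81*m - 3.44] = 9.39*m^2 - 7.6*m + 3.81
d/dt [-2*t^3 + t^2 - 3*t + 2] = -6*t^2 + 2*t - 3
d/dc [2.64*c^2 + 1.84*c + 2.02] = 5.28*c + 1.84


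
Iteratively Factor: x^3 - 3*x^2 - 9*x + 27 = (x - 3)*(x^2 - 9) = (x - 3)^2*(x + 3)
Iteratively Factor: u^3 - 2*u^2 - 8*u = (u - 4)*(u^2 + 2*u) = (u - 4)*(u + 2)*(u)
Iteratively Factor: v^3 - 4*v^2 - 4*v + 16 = (v - 4)*(v^2 - 4) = (v - 4)*(v + 2)*(v - 2)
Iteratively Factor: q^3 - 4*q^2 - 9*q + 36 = (q - 3)*(q^2 - q - 12) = (q - 3)*(q + 3)*(q - 4)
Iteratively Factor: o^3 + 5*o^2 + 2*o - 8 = (o - 1)*(o^2 + 6*o + 8) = (o - 1)*(o + 2)*(o + 4)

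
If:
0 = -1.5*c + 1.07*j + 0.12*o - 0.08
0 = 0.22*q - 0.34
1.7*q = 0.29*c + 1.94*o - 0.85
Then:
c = 11.9905956112853 - 6.68965517241379*o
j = 16.884012539185 - 9.49017080244924*o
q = 1.55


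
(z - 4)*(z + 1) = z^2 - 3*z - 4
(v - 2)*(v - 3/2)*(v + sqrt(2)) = v^3 - 7*v^2/2 + sqrt(2)*v^2 - 7*sqrt(2)*v/2 + 3*v + 3*sqrt(2)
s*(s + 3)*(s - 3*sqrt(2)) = s^3 - 3*sqrt(2)*s^2 + 3*s^2 - 9*sqrt(2)*s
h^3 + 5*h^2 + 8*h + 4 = (h + 1)*(h + 2)^2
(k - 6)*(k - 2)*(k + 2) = k^3 - 6*k^2 - 4*k + 24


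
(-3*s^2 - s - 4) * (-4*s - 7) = 12*s^3 + 25*s^2 + 23*s + 28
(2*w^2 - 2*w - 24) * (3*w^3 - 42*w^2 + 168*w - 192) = 6*w^5 - 90*w^4 + 348*w^3 + 288*w^2 - 3648*w + 4608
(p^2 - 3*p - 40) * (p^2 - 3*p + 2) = p^4 - 6*p^3 - 29*p^2 + 114*p - 80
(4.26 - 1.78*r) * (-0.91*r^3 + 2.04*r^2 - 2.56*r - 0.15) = 1.6198*r^4 - 7.5078*r^3 + 13.2472*r^2 - 10.6386*r - 0.639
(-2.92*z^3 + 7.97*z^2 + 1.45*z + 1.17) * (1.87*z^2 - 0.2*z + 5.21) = -5.4604*z^5 + 15.4879*z^4 - 14.0957*z^3 + 43.4216*z^2 + 7.3205*z + 6.0957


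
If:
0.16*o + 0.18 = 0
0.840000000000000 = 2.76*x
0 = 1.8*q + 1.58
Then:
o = -1.12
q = -0.88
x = 0.30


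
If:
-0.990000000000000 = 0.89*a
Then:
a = -1.11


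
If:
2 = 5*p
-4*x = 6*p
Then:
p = 2/5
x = -3/5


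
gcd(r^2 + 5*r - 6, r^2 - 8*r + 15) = 1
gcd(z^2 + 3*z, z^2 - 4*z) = z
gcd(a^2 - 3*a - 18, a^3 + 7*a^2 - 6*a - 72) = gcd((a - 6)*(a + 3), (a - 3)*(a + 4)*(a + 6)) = 1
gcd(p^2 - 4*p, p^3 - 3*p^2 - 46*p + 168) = p - 4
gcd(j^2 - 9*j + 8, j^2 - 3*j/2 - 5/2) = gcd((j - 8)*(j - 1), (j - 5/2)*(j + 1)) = 1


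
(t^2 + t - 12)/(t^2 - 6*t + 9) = (t + 4)/(t - 3)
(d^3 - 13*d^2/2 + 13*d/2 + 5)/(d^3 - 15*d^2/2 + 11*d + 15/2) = (d - 2)/(d - 3)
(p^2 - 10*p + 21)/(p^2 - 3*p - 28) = (p - 3)/(p + 4)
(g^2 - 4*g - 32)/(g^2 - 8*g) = (g + 4)/g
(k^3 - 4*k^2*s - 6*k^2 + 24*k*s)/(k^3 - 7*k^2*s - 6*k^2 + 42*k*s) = (-k + 4*s)/(-k + 7*s)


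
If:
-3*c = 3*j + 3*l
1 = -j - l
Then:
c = 1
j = -l - 1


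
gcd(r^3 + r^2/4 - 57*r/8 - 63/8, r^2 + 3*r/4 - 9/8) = r + 3/2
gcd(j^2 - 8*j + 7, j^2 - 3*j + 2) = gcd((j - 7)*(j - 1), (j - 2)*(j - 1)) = j - 1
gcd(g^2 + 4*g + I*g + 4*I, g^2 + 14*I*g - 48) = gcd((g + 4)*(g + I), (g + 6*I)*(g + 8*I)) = 1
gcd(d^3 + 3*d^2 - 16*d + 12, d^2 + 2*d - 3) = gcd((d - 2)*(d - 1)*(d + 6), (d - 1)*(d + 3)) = d - 1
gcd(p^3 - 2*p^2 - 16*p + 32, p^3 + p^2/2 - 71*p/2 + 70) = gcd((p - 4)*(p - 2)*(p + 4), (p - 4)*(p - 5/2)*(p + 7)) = p - 4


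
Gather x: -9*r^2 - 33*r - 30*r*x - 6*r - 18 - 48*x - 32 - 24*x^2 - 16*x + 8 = -9*r^2 - 39*r - 24*x^2 + x*(-30*r - 64) - 42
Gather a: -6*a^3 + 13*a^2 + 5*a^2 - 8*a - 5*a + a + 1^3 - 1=-6*a^3 + 18*a^2 - 12*a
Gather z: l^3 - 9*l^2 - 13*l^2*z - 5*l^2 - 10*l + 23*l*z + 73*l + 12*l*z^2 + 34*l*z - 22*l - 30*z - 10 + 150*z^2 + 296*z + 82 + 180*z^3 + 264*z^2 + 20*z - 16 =l^3 - 14*l^2 + 41*l + 180*z^3 + z^2*(12*l + 414) + z*(-13*l^2 + 57*l + 286) + 56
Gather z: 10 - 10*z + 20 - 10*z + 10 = 40 - 20*z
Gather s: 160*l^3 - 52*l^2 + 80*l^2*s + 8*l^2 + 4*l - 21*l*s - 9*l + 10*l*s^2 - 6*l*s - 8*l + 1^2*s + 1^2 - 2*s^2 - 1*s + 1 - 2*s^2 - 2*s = 160*l^3 - 44*l^2 - 13*l + s^2*(10*l - 4) + s*(80*l^2 - 27*l - 2) + 2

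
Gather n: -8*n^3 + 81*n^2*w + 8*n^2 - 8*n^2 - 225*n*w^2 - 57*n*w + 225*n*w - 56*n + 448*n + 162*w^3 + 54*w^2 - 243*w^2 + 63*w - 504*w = -8*n^3 + 81*n^2*w + n*(-225*w^2 + 168*w + 392) + 162*w^3 - 189*w^2 - 441*w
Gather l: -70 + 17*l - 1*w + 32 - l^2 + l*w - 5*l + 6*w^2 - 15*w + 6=-l^2 + l*(w + 12) + 6*w^2 - 16*w - 32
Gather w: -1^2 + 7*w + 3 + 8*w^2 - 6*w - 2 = 8*w^2 + w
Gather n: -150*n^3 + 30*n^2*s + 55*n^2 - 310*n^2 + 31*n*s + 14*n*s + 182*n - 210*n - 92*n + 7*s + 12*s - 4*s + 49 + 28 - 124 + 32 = -150*n^3 + n^2*(30*s - 255) + n*(45*s - 120) + 15*s - 15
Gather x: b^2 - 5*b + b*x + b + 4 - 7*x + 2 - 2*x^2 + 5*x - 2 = b^2 - 4*b - 2*x^2 + x*(b - 2) + 4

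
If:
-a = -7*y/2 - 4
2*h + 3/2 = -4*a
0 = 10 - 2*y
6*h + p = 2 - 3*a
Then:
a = 43/2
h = -175/4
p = 200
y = 5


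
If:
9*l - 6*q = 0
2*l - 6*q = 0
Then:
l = 0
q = 0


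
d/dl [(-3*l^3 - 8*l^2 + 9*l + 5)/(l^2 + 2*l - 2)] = (-3*l^4 - 12*l^3 - 7*l^2 + 22*l - 28)/(l^4 + 4*l^3 - 8*l + 4)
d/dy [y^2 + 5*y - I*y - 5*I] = 2*y + 5 - I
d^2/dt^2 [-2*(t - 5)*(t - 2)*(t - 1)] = 32 - 12*t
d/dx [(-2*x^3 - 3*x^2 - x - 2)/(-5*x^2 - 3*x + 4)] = 2*(5*x^4 + 6*x^3 - 10*x^2 - 22*x - 5)/(25*x^4 + 30*x^3 - 31*x^2 - 24*x + 16)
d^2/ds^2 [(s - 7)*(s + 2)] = 2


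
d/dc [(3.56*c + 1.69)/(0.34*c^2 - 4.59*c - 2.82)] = (1.2104*c^2 - 16.3404*c - (0.68*c - 4.59)*(3.56*c + 1.69) - 10.0392)/(-0.34*c^2 + 4.59*c + 2.82)^2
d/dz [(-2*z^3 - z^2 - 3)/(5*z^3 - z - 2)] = (2*z*(3*z + 1)*(-5*z^3 + z + 2) + (15*z^2 - 1)*(2*z^3 + z^2 + 3))/(-5*z^3 + z + 2)^2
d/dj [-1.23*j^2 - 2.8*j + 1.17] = -2.46*j - 2.8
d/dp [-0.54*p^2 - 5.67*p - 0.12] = -1.08*p - 5.67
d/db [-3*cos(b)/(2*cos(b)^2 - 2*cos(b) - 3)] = 3*(2*sin(b)^2 - 5)*sin(b)/(2*cos(b) - cos(2*b) + 2)^2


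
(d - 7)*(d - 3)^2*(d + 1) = d^4 - 12*d^3 + 38*d^2 - 12*d - 63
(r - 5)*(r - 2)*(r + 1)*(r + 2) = r^4 - 4*r^3 - 9*r^2 + 16*r + 20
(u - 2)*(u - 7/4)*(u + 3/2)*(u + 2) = u^4 - u^3/4 - 53*u^2/8 + u + 21/2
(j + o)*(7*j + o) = 7*j^2 + 8*j*o + o^2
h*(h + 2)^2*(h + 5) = h^4 + 9*h^3 + 24*h^2 + 20*h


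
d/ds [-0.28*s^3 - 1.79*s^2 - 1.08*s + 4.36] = -0.84*s^2 - 3.58*s - 1.08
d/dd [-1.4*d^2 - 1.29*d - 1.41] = -2.8*d - 1.29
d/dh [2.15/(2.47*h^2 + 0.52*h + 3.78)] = (-10.621*h - 1.118)/(2.47*h^2 + 0.52*h + 3.78)^2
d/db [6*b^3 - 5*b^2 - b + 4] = 18*b^2 - 10*b - 1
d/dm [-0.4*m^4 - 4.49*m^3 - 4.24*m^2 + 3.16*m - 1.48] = -1.6*m^3 - 13.47*m^2 - 8.48*m + 3.16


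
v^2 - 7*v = v*(v - 7)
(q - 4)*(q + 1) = q^2 - 3*q - 4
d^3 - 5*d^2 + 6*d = d*(d - 3)*(d - 2)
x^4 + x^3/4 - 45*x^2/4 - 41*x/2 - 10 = (x - 4)*(x + 1)*(x + 5/4)*(x + 2)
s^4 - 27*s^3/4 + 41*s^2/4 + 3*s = s*(s - 4)*(s - 3)*(s + 1/4)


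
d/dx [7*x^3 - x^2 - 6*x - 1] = 21*x^2 - 2*x - 6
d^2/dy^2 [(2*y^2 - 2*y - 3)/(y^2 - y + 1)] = 30*y*(1 - y)/(y^6 - 3*y^5 + 6*y^4 - 7*y^3 + 6*y^2 - 3*y + 1)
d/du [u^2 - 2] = 2*u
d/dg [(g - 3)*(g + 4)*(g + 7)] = 3*g^2 + 16*g - 5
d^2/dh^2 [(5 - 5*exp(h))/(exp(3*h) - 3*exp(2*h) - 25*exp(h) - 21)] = (-20*exp(6*h) + 90*exp(5*h) - 710*exp(4*h) - 1060*exp(3*h) + 3960*exp(2*h) + 4490*exp(h) - 4830)*exp(h)/(exp(9*h) - 9*exp(8*h) - 48*exp(7*h) + 360*exp(6*h) + 1578*exp(5*h) - 3042*exp(4*h) - 23752*exp(3*h) - 43344*exp(2*h) - 33075*exp(h) - 9261)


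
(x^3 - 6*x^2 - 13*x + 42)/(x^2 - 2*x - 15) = (x^2 - 9*x + 14)/(x - 5)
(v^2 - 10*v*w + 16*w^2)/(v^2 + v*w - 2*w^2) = (v^2 - 10*v*w + 16*w^2)/(v^2 + v*w - 2*w^2)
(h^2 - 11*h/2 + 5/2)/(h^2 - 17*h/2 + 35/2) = (2*h - 1)/(2*h - 7)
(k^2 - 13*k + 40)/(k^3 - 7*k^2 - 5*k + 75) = (k - 8)/(k^2 - 2*k - 15)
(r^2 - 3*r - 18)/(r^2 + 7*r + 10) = (r^2 - 3*r - 18)/(r^2 + 7*r + 10)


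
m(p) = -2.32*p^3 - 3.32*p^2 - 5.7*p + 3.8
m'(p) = -6.96*p^2 - 6.64*p - 5.7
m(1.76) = -29.16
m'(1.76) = -38.95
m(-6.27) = 480.88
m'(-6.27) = -237.68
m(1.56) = -21.98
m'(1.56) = -33.00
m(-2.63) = 38.03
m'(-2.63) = -36.38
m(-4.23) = 144.10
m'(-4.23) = -102.15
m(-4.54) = 178.35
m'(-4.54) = -119.01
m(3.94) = -212.09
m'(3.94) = -139.91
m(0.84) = -4.71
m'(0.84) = -16.19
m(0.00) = 3.80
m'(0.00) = -5.70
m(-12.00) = 3603.08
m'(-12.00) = -928.26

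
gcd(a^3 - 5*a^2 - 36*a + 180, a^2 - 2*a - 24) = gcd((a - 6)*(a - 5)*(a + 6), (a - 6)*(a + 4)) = a - 6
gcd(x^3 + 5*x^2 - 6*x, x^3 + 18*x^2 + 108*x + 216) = x + 6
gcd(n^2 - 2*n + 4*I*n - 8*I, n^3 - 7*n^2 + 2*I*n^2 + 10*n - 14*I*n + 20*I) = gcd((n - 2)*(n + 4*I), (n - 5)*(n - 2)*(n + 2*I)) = n - 2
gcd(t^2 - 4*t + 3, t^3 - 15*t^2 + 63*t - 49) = t - 1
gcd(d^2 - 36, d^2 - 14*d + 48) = d - 6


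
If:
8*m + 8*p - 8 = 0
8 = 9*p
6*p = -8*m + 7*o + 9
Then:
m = 1/9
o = -25/63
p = 8/9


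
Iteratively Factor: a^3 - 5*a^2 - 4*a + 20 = (a - 2)*(a^2 - 3*a - 10) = (a - 2)*(a + 2)*(a - 5)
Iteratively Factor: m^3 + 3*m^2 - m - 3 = (m - 1)*(m^2 + 4*m + 3) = (m - 1)*(m + 1)*(m + 3)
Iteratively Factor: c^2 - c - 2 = (c - 2)*(c + 1)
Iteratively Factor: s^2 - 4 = (s + 2)*(s - 2)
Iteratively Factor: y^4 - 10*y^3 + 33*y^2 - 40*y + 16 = (y - 1)*(y^3 - 9*y^2 + 24*y - 16) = (y - 1)^2*(y^2 - 8*y + 16) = (y - 4)*(y - 1)^2*(y - 4)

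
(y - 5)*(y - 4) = y^2 - 9*y + 20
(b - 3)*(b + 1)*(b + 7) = b^3 + 5*b^2 - 17*b - 21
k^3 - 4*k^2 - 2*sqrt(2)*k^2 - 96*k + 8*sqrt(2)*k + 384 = (k - 4)*(k - 8*sqrt(2))*(k + 6*sqrt(2))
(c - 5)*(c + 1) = c^2 - 4*c - 5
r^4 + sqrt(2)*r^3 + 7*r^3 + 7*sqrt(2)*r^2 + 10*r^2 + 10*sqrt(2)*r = r*(r + 2)*(r + 5)*(r + sqrt(2))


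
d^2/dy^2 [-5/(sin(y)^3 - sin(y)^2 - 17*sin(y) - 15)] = 5*(9*sin(y)^5 - 20*sin(y)^4 - 22*sin(y)^3 + 224*sin(y)^2 + 101*sin(y) - 548)/((sin(y) - 5)^3*(sin(y) + 1)^2*(sin(y) + 3)^3)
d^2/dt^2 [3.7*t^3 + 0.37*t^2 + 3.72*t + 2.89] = 22.2*t + 0.74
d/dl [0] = 0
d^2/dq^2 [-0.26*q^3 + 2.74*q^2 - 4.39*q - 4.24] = 5.48 - 1.56*q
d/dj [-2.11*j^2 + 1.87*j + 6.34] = 1.87 - 4.22*j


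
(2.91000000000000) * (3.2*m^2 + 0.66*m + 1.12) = 9.312*m^2 + 1.9206*m + 3.2592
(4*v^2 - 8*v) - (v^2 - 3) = 3*v^2 - 8*v + 3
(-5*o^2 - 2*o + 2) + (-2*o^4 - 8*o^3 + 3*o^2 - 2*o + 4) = -2*o^4 - 8*o^3 - 2*o^2 - 4*o + 6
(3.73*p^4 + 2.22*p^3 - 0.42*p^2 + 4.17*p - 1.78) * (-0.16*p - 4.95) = -0.5968*p^5 - 18.8187*p^4 - 10.9218*p^3 + 1.4118*p^2 - 20.3567*p + 8.811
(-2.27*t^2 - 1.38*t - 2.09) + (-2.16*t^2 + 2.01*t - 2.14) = -4.43*t^2 + 0.63*t - 4.23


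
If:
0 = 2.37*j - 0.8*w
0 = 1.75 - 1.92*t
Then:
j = 0.337552742616034*w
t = 0.91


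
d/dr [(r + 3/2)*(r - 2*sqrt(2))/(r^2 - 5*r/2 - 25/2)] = (-(r - 2*sqrt(2))*(2*r + 3)*(4*r - 5) + (-4*r - 3 + 4*sqrt(2))*(-2*r^2 + 5*r + 25))/(-2*r^2 + 5*r + 25)^2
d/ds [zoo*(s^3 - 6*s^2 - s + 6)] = zoo*(s^2 + s + 1)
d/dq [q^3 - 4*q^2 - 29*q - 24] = 3*q^2 - 8*q - 29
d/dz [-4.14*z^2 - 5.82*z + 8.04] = -8.28*z - 5.82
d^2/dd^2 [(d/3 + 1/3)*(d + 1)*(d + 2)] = 2*d + 8/3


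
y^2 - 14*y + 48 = (y - 8)*(y - 6)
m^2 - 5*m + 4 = (m - 4)*(m - 1)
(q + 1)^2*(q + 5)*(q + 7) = q^4 + 14*q^3 + 60*q^2 + 82*q + 35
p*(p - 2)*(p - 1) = p^3 - 3*p^2 + 2*p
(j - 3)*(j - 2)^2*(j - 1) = j^4 - 8*j^3 + 23*j^2 - 28*j + 12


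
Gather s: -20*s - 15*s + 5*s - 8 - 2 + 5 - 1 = -30*s - 6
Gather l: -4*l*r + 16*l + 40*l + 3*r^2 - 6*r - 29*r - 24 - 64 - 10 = l*(56 - 4*r) + 3*r^2 - 35*r - 98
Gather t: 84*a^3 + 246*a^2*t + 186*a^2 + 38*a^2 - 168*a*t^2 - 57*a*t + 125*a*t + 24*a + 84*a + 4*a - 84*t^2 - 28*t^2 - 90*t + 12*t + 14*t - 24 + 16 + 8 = 84*a^3 + 224*a^2 + 112*a + t^2*(-168*a - 112) + t*(246*a^2 + 68*a - 64)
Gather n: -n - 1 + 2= 1 - n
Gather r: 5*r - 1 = 5*r - 1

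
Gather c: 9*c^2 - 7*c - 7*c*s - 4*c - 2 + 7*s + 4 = 9*c^2 + c*(-7*s - 11) + 7*s + 2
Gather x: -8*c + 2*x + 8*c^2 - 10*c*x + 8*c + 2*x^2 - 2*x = 8*c^2 - 10*c*x + 2*x^2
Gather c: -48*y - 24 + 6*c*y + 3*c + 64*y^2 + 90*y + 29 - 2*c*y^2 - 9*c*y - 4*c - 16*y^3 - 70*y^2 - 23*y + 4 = c*(-2*y^2 - 3*y - 1) - 16*y^3 - 6*y^2 + 19*y + 9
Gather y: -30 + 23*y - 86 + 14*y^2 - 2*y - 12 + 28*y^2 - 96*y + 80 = 42*y^2 - 75*y - 48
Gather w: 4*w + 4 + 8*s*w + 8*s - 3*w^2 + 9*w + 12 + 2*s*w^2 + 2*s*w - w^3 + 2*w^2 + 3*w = 8*s - w^3 + w^2*(2*s - 1) + w*(10*s + 16) + 16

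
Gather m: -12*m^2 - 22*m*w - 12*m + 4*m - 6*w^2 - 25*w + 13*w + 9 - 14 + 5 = -12*m^2 + m*(-22*w - 8) - 6*w^2 - 12*w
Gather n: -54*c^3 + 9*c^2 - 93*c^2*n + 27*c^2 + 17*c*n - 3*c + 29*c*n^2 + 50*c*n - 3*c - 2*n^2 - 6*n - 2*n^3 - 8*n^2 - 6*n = -54*c^3 + 36*c^2 - 6*c - 2*n^3 + n^2*(29*c - 10) + n*(-93*c^2 + 67*c - 12)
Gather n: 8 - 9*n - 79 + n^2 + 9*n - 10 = n^2 - 81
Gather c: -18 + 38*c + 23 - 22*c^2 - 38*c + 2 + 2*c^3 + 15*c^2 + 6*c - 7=2*c^3 - 7*c^2 + 6*c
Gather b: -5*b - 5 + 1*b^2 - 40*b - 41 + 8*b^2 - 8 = 9*b^2 - 45*b - 54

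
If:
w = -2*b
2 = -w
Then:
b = 1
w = -2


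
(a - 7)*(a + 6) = a^2 - a - 42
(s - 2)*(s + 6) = s^2 + 4*s - 12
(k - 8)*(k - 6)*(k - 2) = k^3 - 16*k^2 + 76*k - 96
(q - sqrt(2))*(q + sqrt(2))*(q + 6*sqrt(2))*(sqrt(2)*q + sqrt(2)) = sqrt(2)*q^4 + sqrt(2)*q^3 + 12*q^3 - 2*sqrt(2)*q^2 + 12*q^2 - 24*q - 2*sqrt(2)*q - 24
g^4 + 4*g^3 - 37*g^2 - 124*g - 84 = (g - 6)*(g + 1)*(g + 2)*(g + 7)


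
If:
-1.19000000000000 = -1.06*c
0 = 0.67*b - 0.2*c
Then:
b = 0.34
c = 1.12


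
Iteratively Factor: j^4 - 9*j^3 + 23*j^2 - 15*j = (j - 5)*(j^3 - 4*j^2 + 3*j) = (j - 5)*(j - 3)*(j^2 - j) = j*(j - 5)*(j - 3)*(j - 1)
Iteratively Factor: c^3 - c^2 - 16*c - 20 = (c + 2)*(c^2 - 3*c - 10) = (c + 2)^2*(c - 5)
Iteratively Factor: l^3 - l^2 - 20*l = (l + 4)*(l^2 - 5*l) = (l - 5)*(l + 4)*(l)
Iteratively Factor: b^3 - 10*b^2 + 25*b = (b)*(b^2 - 10*b + 25) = b*(b - 5)*(b - 5)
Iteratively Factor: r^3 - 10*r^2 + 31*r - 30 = (r - 3)*(r^2 - 7*r + 10) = (r - 5)*(r - 3)*(r - 2)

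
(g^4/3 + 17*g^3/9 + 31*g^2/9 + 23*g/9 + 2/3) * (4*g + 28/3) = 4*g^5/3 + 32*g^4/3 + 848*g^3/27 + 1144*g^2/27 + 716*g/27 + 56/9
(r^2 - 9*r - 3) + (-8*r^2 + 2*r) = -7*r^2 - 7*r - 3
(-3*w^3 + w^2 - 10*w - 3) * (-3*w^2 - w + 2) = 9*w^5 + 23*w^3 + 21*w^2 - 17*w - 6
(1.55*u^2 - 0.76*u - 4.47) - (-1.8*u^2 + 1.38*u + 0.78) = 3.35*u^2 - 2.14*u - 5.25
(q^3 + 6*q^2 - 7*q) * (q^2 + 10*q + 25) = q^5 + 16*q^4 + 78*q^3 + 80*q^2 - 175*q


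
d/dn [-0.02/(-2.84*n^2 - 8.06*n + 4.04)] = (-0.1136*n - 0.1612)/(2.84*n^2 + 8.06*n - 4.04)^2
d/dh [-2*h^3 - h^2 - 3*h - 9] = -6*h^2 - 2*h - 3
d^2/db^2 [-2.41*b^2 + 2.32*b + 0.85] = -4.82000000000000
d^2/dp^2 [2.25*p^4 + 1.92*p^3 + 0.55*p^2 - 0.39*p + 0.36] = 27.0*p^2 + 11.52*p + 1.1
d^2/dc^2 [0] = 0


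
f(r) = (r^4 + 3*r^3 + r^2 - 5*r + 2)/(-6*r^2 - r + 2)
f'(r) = (12*r + 1)*(r^4 + 3*r^3 + r^2 - 5*r + 2)/(-6*r^2 - r + 2)^2 + (4*r^3 + 9*r^2 + 2*r - 5)/(-6*r^2 - r + 2)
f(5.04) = -6.64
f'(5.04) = -2.17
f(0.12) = 0.79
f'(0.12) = -1.50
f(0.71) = -0.16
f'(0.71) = -0.48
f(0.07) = 0.87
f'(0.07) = -1.69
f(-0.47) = 3.76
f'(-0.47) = -19.07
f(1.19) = -0.59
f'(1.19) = -1.02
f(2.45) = -2.08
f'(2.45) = -1.36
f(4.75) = -6.02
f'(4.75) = -2.08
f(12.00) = -29.76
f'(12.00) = -4.48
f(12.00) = -29.76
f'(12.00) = -4.48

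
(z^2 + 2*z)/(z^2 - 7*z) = (z + 2)/(z - 7)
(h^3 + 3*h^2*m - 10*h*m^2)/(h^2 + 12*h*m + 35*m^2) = h*(h - 2*m)/(h + 7*m)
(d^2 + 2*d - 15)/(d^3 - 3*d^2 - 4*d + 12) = (d + 5)/(d^2 - 4)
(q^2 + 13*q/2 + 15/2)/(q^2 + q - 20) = (q + 3/2)/(q - 4)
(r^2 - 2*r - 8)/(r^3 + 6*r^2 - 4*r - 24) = (r - 4)/(r^2 + 4*r - 12)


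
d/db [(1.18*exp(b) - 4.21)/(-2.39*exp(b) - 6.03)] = -17.1773*exp(b)/(2.39*exp(b) + 6.03)^2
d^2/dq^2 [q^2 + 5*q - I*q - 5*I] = 2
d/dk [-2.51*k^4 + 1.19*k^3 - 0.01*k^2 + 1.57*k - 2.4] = -10.04*k^3 + 3.57*k^2 - 0.02*k + 1.57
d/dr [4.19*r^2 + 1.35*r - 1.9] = 8.38*r + 1.35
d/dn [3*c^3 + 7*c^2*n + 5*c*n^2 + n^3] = 7*c^2 + 10*c*n + 3*n^2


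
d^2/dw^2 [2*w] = 0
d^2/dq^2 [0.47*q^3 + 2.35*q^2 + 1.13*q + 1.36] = 2.82*q + 4.7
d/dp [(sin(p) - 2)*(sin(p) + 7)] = (2*sin(p) + 5)*cos(p)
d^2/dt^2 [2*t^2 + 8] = 4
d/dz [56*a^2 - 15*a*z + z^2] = -15*a + 2*z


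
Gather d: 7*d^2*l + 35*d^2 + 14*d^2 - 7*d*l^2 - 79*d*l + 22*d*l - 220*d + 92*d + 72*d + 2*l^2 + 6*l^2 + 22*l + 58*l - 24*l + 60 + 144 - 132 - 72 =d^2*(7*l + 49) + d*(-7*l^2 - 57*l - 56) + 8*l^2 + 56*l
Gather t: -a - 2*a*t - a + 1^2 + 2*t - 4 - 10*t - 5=-2*a + t*(-2*a - 8) - 8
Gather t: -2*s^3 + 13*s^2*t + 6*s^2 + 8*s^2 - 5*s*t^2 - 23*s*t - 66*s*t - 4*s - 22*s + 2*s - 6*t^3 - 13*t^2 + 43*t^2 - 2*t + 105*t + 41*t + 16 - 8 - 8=-2*s^3 + 14*s^2 - 24*s - 6*t^3 + t^2*(30 - 5*s) + t*(13*s^2 - 89*s + 144)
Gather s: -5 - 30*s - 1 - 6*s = -36*s - 6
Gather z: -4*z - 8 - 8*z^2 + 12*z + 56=-8*z^2 + 8*z + 48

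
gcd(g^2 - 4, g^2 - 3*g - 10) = g + 2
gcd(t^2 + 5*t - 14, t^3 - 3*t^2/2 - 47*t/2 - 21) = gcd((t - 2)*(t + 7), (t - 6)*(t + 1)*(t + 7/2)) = 1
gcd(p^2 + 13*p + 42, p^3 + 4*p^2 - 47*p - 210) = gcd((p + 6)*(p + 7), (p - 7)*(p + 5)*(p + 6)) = p + 6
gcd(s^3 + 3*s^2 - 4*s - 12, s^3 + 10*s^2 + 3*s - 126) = 1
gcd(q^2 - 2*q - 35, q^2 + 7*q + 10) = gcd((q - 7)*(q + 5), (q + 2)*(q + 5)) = q + 5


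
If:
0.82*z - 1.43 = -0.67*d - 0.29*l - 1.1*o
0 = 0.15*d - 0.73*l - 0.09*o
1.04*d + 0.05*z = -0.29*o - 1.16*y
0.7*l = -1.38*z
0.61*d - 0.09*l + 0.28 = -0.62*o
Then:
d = -4.80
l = -1.48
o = 4.05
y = 3.25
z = 0.75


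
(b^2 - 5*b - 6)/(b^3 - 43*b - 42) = (b - 6)/(b^2 - b - 42)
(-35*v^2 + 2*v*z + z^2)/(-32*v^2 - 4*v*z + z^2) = (35*v^2 - 2*v*z - z^2)/(32*v^2 + 4*v*z - z^2)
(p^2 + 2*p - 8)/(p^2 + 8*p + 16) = (p - 2)/(p + 4)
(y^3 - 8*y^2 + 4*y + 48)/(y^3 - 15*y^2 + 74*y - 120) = (y + 2)/(y - 5)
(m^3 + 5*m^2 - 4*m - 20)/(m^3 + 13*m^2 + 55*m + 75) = (m^2 - 4)/(m^2 + 8*m + 15)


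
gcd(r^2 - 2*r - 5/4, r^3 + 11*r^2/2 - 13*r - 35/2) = r - 5/2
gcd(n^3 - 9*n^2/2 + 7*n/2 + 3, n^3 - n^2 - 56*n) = 1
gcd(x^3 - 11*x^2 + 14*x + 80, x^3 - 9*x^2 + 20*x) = x - 5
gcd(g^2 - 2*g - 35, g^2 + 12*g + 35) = g + 5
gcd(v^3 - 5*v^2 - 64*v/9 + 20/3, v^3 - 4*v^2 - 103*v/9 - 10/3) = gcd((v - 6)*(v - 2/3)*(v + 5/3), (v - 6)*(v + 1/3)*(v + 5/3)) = v^2 - 13*v/3 - 10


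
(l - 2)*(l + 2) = l^2 - 4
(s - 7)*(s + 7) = s^2 - 49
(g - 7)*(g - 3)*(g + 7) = g^3 - 3*g^2 - 49*g + 147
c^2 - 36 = (c - 6)*(c + 6)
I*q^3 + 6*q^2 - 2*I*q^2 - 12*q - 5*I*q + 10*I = (q - 2)*(q - 5*I)*(I*q + 1)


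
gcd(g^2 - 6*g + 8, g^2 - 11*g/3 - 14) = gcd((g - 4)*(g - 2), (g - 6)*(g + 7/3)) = 1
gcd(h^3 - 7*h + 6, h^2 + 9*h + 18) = h + 3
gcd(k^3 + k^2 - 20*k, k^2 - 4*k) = k^2 - 4*k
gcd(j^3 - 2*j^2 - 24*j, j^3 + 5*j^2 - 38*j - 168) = j^2 - 2*j - 24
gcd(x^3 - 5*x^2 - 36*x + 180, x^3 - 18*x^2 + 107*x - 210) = x^2 - 11*x + 30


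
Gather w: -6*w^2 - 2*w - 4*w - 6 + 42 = -6*w^2 - 6*w + 36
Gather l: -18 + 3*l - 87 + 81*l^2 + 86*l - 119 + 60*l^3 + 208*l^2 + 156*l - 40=60*l^3 + 289*l^2 + 245*l - 264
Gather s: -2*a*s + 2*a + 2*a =-2*a*s + 4*a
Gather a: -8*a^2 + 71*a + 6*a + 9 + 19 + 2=-8*a^2 + 77*a + 30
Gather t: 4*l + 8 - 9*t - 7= 4*l - 9*t + 1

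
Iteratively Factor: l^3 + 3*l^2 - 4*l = (l - 1)*(l^2 + 4*l) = (l - 1)*(l + 4)*(l)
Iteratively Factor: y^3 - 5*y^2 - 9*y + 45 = (y - 3)*(y^2 - 2*y - 15) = (y - 5)*(y - 3)*(y + 3)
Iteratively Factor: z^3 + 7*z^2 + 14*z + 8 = (z + 1)*(z^2 + 6*z + 8) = (z + 1)*(z + 4)*(z + 2)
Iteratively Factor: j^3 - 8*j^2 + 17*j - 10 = (j - 1)*(j^2 - 7*j + 10) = (j - 2)*(j - 1)*(j - 5)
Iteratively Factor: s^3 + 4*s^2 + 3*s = (s + 1)*(s^2 + 3*s) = (s + 1)*(s + 3)*(s)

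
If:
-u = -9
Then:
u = 9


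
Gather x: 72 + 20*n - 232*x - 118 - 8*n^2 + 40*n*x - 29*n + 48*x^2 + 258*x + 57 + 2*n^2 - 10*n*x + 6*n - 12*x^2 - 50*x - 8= -6*n^2 - 3*n + 36*x^2 + x*(30*n - 24) + 3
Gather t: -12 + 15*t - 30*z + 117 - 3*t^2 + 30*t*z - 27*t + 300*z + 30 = -3*t^2 + t*(30*z - 12) + 270*z + 135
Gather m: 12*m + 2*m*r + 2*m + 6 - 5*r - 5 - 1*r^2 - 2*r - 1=m*(2*r + 14) - r^2 - 7*r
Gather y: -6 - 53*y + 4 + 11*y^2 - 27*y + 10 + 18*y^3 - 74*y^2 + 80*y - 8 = 18*y^3 - 63*y^2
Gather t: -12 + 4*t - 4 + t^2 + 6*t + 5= t^2 + 10*t - 11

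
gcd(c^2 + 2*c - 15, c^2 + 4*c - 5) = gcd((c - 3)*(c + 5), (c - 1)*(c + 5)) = c + 5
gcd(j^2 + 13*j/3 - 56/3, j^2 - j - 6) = 1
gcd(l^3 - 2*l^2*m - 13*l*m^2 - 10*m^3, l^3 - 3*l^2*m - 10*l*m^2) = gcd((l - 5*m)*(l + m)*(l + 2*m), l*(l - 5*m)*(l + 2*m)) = l^2 - 3*l*m - 10*m^2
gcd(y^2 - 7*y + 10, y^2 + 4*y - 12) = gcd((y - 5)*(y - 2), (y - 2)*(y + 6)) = y - 2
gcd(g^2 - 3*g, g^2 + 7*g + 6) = 1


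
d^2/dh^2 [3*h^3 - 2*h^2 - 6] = 18*h - 4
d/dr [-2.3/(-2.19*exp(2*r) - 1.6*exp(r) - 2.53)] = (-10.074*exp(r) - 3.68)*exp(r)/(2.19*exp(2*r) + 1.6*exp(r) + 2.53)^2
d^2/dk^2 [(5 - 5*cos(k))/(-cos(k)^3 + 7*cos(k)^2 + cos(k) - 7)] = 5*(-8*sin(k)^4 + 132*sin(k)^2 + 39*cos(k) + 9*cos(3*k) + 48)/(2*(cos(k) - 7)^3*(cos(k) + 1)^3)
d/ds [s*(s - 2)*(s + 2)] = 3*s^2 - 4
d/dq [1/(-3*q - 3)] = 1/(3*(q + 1)^2)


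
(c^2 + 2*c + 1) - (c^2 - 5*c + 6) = 7*c - 5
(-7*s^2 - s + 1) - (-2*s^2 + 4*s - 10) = -5*s^2 - 5*s + 11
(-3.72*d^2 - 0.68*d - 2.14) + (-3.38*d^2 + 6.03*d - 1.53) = -7.1*d^2 + 5.35*d - 3.67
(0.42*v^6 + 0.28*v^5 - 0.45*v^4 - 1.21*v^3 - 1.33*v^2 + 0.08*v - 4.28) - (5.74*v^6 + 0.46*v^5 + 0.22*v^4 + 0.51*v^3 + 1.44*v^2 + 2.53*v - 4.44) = -5.32*v^6 - 0.18*v^5 - 0.67*v^4 - 1.72*v^3 - 2.77*v^2 - 2.45*v + 0.16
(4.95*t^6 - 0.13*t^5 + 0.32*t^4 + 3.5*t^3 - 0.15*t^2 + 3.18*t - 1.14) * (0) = 0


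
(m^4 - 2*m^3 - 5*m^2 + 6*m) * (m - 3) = m^5 - 5*m^4 + m^3 + 21*m^2 - 18*m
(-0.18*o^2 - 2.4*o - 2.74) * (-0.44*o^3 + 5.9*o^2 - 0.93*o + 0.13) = 0.0792*o^5 - 0.00600000000000001*o^4 - 12.787*o^3 - 13.9574*o^2 + 2.2362*o - 0.3562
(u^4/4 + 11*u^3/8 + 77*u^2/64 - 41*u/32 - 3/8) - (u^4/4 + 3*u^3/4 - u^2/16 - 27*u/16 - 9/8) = 5*u^3/8 + 81*u^2/64 + 13*u/32 + 3/4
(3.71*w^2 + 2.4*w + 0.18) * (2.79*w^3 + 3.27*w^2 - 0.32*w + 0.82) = 10.3509*w^5 + 18.8277*w^4 + 7.163*w^3 + 2.8628*w^2 + 1.9104*w + 0.1476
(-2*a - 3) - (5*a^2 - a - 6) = -5*a^2 - a + 3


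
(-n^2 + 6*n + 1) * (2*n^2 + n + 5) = -2*n^4 + 11*n^3 + 3*n^2 + 31*n + 5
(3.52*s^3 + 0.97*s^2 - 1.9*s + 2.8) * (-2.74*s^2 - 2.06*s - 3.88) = -9.6448*s^5 - 9.909*s^4 - 10.4498*s^3 - 7.5216*s^2 + 1.604*s - 10.864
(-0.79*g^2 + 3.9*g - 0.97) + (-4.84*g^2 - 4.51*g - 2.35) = -5.63*g^2 - 0.61*g - 3.32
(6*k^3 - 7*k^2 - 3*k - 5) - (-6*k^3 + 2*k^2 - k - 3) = 12*k^3 - 9*k^2 - 2*k - 2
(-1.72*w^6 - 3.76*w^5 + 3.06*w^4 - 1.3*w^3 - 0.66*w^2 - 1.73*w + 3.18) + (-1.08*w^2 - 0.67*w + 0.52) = -1.72*w^6 - 3.76*w^5 + 3.06*w^4 - 1.3*w^3 - 1.74*w^2 - 2.4*w + 3.7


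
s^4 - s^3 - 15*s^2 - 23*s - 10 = (s - 5)*(s + 1)^2*(s + 2)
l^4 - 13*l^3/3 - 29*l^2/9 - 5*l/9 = l*(l - 5)*(l + 1/3)^2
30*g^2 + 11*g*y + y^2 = (5*g + y)*(6*g + y)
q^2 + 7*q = q*(q + 7)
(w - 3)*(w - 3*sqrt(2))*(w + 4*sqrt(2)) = w^3 - 3*w^2 + sqrt(2)*w^2 - 24*w - 3*sqrt(2)*w + 72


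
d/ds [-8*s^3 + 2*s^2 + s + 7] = -24*s^2 + 4*s + 1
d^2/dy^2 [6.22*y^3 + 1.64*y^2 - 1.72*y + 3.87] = 37.32*y + 3.28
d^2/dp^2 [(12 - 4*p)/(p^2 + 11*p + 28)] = 8*(-(p - 3)*(2*p + 11)^2 + (3*p + 8)*(p^2 + 11*p + 28))/(p^2 + 11*p + 28)^3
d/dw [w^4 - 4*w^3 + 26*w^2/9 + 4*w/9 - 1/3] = 4*w^3 - 12*w^2 + 52*w/9 + 4/9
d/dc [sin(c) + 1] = cos(c)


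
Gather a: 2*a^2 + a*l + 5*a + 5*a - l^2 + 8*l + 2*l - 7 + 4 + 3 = 2*a^2 + a*(l + 10) - l^2 + 10*l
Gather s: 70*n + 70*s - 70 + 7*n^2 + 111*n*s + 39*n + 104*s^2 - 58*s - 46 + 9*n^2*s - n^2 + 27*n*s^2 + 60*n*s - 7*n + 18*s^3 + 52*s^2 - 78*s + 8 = 6*n^2 + 102*n + 18*s^3 + s^2*(27*n + 156) + s*(9*n^2 + 171*n - 66) - 108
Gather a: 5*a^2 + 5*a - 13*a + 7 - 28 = 5*a^2 - 8*a - 21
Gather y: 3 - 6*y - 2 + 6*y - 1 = 0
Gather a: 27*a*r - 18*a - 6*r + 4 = a*(27*r - 18) - 6*r + 4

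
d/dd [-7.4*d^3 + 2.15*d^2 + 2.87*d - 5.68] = -22.2*d^2 + 4.3*d + 2.87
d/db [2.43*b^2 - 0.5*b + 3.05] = 4.86*b - 0.5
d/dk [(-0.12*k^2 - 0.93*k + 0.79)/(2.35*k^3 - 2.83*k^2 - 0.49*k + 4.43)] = (0.282*k^4 + 4.371*k^3 - 8.1426*k^2 + 3.4082*k - 3.7328)/(5.5225*k^6 - 13.301*k^5 + 5.7059*k^4 + 23.5944*k^3 - 24.8337*k^2 - 4.3414*k + 19.6249)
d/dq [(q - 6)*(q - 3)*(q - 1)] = 3*q^2 - 20*q + 27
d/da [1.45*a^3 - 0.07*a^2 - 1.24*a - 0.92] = 4.35*a^2 - 0.14*a - 1.24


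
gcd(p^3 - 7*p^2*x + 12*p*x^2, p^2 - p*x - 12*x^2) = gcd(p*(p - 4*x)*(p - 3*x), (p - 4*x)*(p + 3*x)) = -p + 4*x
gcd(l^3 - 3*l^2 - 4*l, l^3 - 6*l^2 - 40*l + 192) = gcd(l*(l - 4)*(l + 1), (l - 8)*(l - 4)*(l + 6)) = l - 4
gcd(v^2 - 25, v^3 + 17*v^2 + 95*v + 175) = v + 5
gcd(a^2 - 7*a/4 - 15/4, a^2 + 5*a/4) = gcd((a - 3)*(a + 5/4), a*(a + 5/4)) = a + 5/4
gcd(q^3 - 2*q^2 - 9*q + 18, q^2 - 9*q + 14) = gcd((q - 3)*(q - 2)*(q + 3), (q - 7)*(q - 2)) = q - 2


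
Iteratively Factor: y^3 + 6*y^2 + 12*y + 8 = (y + 2)*(y^2 + 4*y + 4) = (y + 2)^2*(y + 2)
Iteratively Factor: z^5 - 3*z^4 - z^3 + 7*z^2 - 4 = (z + 1)*(z^4 - 4*z^3 + 3*z^2 + 4*z - 4) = (z - 1)*(z + 1)*(z^3 - 3*z^2 + 4) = (z - 1)*(z + 1)^2*(z^2 - 4*z + 4) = (z - 2)*(z - 1)*(z + 1)^2*(z - 2)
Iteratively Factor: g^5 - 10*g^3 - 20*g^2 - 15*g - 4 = (g + 1)*(g^4 - g^3 - 9*g^2 - 11*g - 4) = (g + 1)^2*(g^3 - 2*g^2 - 7*g - 4) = (g + 1)^3*(g^2 - 3*g - 4) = (g + 1)^4*(g - 4)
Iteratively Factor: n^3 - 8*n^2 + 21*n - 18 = (n - 2)*(n^2 - 6*n + 9) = (n - 3)*(n - 2)*(n - 3)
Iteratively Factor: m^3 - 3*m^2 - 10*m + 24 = (m + 3)*(m^2 - 6*m + 8) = (m - 2)*(m + 3)*(m - 4)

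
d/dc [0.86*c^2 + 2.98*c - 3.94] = 1.72*c + 2.98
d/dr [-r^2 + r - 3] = 1 - 2*r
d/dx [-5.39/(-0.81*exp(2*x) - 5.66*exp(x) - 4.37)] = (-8.7318*exp(x) - 30.5074)*exp(x)/(0.81*exp(2*x) + 5.66*exp(x) + 4.37)^2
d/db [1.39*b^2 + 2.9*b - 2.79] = 2.78*b + 2.9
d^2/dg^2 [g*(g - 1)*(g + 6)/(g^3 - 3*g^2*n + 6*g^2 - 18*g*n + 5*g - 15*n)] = 2*(g*(g - 1)*(g + 6)*(3*g^2 - 6*g*n + 12*g - 18*n + 5)^2 + (3*g + 5)*(g^3 - 3*g^2*n + 6*g^2 - 18*g*n + 5*g - 15*n)^2 - (3*g*(g - 1)*(g + 6)*(g - n + 2) + g*(g - 1)*(3*g^2 - 6*g*n + 12*g - 18*n + 5) + g*(g + 6)*(3*g^2 - 6*g*n + 12*g - 18*n + 5) + (g - 1)*(g + 6)*(3*g^2 - 6*g*n + 12*g - 18*n + 5))*(g^3 - 3*g^2*n + 6*g^2 - 18*g*n + 5*g - 15*n))/(g^3 - 3*g^2*n + 6*g^2 - 18*g*n + 5*g - 15*n)^3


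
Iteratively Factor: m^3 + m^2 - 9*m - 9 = (m + 3)*(m^2 - 2*m - 3) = (m - 3)*(m + 3)*(m + 1)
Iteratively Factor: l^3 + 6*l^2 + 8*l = (l + 4)*(l^2 + 2*l) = (l + 2)*(l + 4)*(l)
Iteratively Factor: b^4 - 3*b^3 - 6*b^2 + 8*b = (b)*(b^3 - 3*b^2 - 6*b + 8) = b*(b - 1)*(b^2 - 2*b - 8) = b*(b - 4)*(b - 1)*(b + 2)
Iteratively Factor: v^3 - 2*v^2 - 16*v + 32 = (v + 4)*(v^2 - 6*v + 8) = (v - 4)*(v + 4)*(v - 2)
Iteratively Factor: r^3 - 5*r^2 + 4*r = (r - 1)*(r^2 - 4*r) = (r - 4)*(r - 1)*(r)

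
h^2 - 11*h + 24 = (h - 8)*(h - 3)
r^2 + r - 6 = (r - 2)*(r + 3)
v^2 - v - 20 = (v - 5)*(v + 4)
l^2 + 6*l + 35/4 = (l + 5/2)*(l + 7/2)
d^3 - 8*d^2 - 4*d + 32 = (d - 8)*(d - 2)*(d + 2)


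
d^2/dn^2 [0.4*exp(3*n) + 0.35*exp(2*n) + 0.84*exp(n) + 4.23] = (3.6*exp(2*n) + 1.4*exp(n) + 0.84)*exp(n)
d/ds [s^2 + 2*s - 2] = 2*s + 2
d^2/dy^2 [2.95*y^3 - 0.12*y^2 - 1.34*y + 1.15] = 17.7*y - 0.24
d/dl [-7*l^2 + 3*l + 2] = 3 - 14*l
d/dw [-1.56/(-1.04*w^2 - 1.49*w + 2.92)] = (-3.2448*w - 2.3244)/(1.04*w^2 + 1.49*w - 2.92)^2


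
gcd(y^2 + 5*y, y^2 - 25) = y + 5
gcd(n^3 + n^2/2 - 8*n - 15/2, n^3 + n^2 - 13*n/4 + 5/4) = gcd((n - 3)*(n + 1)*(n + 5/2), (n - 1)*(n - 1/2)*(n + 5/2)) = n + 5/2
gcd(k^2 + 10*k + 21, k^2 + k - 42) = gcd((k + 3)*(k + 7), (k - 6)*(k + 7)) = k + 7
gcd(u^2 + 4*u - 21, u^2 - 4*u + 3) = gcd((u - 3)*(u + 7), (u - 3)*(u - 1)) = u - 3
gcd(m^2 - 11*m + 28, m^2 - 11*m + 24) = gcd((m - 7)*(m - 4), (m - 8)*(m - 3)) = 1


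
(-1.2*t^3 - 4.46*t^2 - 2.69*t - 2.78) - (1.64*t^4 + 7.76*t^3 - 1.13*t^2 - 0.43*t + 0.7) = -1.64*t^4 - 8.96*t^3 - 3.33*t^2 - 2.26*t - 3.48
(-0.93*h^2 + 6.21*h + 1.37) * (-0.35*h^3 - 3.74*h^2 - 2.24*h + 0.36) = 0.3255*h^5 + 1.3047*h^4 - 21.6217*h^3 - 19.369*h^2 - 0.833200000000001*h + 0.4932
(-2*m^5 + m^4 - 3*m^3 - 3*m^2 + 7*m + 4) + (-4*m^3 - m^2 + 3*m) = -2*m^5 + m^4 - 7*m^3 - 4*m^2 + 10*m + 4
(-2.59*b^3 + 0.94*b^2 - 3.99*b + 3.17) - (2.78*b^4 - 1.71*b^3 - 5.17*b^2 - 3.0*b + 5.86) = -2.78*b^4 - 0.88*b^3 + 6.11*b^2 - 0.99*b - 2.69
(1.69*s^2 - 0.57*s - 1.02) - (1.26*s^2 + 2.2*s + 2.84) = 0.43*s^2 - 2.77*s - 3.86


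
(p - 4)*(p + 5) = p^2 + p - 20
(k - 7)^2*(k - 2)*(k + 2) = k^4 - 14*k^3 + 45*k^2 + 56*k - 196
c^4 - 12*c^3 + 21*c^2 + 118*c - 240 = (c - 8)*(c - 5)*(c - 2)*(c + 3)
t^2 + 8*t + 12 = (t + 2)*(t + 6)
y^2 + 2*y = y*(y + 2)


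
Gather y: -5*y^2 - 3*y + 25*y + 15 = -5*y^2 + 22*y + 15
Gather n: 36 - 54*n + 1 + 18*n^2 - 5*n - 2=18*n^2 - 59*n + 35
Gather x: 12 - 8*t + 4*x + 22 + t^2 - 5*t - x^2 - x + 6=t^2 - 13*t - x^2 + 3*x + 40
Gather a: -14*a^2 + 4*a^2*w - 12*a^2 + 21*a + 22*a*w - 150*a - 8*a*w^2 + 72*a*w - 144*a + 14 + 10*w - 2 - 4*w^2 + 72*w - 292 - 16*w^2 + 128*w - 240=a^2*(4*w - 26) + a*(-8*w^2 + 94*w - 273) - 20*w^2 + 210*w - 520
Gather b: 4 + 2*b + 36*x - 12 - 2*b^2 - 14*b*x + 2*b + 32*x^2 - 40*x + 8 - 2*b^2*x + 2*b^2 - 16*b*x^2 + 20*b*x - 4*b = -2*b^2*x + b*(-16*x^2 + 6*x) + 32*x^2 - 4*x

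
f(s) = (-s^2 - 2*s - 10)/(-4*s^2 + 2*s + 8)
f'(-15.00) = 0.00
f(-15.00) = 0.22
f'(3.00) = -0.77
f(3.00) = 1.14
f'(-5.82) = 0.01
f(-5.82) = 0.23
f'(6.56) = -0.05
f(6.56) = 0.44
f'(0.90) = -2.10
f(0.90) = -1.92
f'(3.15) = -0.62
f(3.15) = 1.03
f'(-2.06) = 0.93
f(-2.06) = 0.77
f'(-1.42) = 14.23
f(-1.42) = 3.16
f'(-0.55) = 1.66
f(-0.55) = -1.62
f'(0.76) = -1.44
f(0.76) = -1.68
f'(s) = (-2*s - 2)/(-4*s^2 + 2*s + 8) + (8*s - 2)*(-s^2 - 2*s - 10)/(-4*s^2 + 2*s + 8)^2 = (-5*s^2 - 48*s + 2)/(2*(4*s^4 - 4*s^3 - 15*s^2 + 8*s + 16))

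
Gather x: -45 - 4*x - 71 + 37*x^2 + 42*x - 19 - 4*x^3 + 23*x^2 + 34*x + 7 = -4*x^3 + 60*x^2 + 72*x - 128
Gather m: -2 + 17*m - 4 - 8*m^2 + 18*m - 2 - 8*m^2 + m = -16*m^2 + 36*m - 8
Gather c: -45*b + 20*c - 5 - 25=-45*b + 20*c - 30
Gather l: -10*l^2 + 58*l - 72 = -10*l^2 + 58*l - 72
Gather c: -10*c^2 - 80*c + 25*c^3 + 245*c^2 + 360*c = 25*c^3 + 235*c^2 + 280*c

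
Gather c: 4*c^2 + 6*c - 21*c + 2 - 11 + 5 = 4*c^2 - 15*c - 4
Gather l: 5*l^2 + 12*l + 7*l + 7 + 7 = 5*l^2 + 19*l + 14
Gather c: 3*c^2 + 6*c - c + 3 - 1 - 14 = 3*c^2 + 5*c - 12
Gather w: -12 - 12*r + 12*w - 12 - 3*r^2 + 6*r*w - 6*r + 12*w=-3*r^2 - 18*r + w*(6*r + 24) - 24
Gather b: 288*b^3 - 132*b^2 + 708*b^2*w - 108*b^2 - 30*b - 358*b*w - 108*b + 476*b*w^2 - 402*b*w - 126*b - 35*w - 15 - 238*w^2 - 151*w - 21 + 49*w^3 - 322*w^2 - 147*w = 288*b^3 + b^2*(708*w - 240) + b*(476*w^2 - 760*w - 264) + 49*w^3 - 560*w^2 - 333*w - 36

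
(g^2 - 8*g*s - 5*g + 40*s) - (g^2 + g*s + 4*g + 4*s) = -9*g*s - 9*g + 36*s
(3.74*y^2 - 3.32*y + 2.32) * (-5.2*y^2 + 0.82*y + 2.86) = -19.448*y^4 + 20.3308*y^3 - 4.09*y^2 - 7.5928*y + 6.6352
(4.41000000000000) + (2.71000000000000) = 7.12000000000000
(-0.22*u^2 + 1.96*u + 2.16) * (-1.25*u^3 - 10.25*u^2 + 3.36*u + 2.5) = 0.275*u^5 - 0.195*u^4 - 23.5292*u^3 - 16.1044*u^2 + 12.1576*u + 5.4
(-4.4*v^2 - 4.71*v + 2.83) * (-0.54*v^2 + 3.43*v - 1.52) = 2.376*v^4 - 12.5486*v^3 - 10.9955*v^2 + 16.8661*v - 4.3016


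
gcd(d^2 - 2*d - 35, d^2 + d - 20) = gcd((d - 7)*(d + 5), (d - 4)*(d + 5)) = d + 5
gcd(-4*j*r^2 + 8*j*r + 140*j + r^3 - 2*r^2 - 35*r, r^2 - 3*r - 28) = r - 7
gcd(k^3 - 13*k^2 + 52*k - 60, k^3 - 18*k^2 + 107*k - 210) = k^2 - 11*k + 30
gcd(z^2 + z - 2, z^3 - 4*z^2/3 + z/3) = z - 1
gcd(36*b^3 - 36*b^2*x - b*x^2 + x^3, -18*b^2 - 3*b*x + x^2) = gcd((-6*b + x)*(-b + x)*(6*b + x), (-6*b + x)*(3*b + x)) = -6*b + x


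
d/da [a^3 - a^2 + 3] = a*(3*a - 2)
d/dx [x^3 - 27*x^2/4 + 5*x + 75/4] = 3*x^2 - 27*x/2 + 5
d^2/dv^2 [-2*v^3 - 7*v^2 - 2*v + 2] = -12*v - 14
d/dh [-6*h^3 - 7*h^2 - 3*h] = -18*h^2 - 14*h - 3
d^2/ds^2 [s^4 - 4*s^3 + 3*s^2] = 12*s^2 - 24*s + 6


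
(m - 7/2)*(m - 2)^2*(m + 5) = m^4 - 5*m^3/2 - 39*m^2/2 + 76*m - 70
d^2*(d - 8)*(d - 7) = d^4 - 15*d^3 + 56*d^2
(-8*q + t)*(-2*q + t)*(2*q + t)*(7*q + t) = 224*q^4 + 4*q^3*t - 60*q^2*t^2 - q*t^3 + t^4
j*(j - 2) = j^2 - 2*j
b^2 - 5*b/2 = b*(b - 5/2)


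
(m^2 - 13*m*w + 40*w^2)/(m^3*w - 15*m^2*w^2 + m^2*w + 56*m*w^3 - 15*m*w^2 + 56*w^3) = (-m + 5*w)/(w*(-m^2 + 7*m*w - m + 7*w))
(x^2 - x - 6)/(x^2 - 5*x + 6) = (x + 2)/(x - 2)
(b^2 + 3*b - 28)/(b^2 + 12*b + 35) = (b - 4)/(b + 5)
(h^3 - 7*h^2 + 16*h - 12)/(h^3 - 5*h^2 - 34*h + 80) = (h^2 - 5*h + 6)/(h^2 - 3*h - 40)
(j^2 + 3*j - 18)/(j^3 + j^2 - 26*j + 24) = (j - 3)/(j^2 - 5*j + 4)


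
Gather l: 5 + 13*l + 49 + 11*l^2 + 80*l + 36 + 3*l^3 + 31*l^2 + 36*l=3*l^3 + 42*l^2 + 129*l + 90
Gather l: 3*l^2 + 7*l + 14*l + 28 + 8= 3*l^2 + 21*l + 36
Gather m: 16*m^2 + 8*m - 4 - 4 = 16*m^2 + 8*m - 8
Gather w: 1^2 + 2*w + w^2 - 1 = w^2 + 2*w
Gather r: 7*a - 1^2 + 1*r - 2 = 7*a + r - 3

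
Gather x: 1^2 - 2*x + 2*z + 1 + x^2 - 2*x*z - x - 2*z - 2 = x^2 + x*(-2*z - 3)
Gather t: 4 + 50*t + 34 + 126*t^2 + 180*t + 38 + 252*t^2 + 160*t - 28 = 378*t^2 + 390*t + 48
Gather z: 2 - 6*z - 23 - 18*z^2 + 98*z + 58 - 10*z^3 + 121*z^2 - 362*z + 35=-10*z^3 + 103*z^2 - 270*z + 72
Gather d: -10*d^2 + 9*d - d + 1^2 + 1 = -10*d^2 + 8*d + 2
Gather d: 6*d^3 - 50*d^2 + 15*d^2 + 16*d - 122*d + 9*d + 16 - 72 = 6*d^3 - 35*d^2 - 97*d - 56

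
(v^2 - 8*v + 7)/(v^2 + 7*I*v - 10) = (v^2 - 8*v + 7)/(v^2 + 7*I*v - 10)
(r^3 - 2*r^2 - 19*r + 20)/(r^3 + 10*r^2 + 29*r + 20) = (r^2 - 6*r + 5)/(r^2 + 6*r + 5)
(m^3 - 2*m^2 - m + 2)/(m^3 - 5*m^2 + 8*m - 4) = (m + 1)/(m - 2)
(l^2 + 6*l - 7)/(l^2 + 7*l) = (l - 1)/l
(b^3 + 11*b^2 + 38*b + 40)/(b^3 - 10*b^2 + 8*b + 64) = (b^2 + 9*b + 20)/(b^2 - 12*b + 32)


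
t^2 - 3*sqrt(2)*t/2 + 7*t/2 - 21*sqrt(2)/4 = (t + 7/2)*(t - 3*sqrt(2)/2)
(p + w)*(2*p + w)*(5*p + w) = 10*p^3 + 17*p^2*w + 8*p*w^2 + w^3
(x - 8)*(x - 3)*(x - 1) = x^3 - 12*x^2 + 35*x - 24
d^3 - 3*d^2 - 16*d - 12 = (d - 6)*(d + 1)*(d + 2)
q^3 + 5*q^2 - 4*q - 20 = (q - 2)*(q + 2)*(q + 5)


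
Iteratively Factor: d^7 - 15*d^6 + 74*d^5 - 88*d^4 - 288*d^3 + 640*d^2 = (d)*(d^6 - 15*d^5 + 74*d^4 - 88*d^3 - 288*d^2 + 640*d) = d*(d - 4)*(d^5 - 11*d^4 + 30*d^3 + 32*d^2 - 160*d) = d*(d - 4)*(d + 2)*(d^4 - 13*d^3 + 56*d^2 - 80*d) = d*(d - 4)^2*(d + 2)*(d^3 - 9*d^2 + 20*d) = d^2*(d - 4)^2*(d + 2)*(d^2 - 9*d + 20) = d^2*(d - 4)^3*(d + 2)*(d - 5)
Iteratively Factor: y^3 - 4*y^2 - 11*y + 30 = (y + 3)*(y^2 - 7*y + 10) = (y - 2)*(y + 3)*(y - 5)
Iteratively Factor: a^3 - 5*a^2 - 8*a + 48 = (a - 4)*(a^2 - a - 12) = (a - 4)*(a + 3)*(a - 4)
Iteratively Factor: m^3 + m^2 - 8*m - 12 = (m - 3)*(m^2 + 4*m + 4) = (m - 3)*(m + 2)*(m + 2)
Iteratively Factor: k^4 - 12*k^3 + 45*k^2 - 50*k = (k)*(k^3 - 12*k^2 + 45*k - 50) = k*(k - 5)*(k^2 - 7*k + 10) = k*(k - 5)*(k - 2)*(k - 5)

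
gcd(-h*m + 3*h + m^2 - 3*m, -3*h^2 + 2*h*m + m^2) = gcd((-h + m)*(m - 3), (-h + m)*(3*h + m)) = h - m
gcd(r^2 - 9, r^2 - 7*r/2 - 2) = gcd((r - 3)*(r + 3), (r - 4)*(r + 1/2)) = 1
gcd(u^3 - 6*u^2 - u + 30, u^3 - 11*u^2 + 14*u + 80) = u^2 - 3*u - 10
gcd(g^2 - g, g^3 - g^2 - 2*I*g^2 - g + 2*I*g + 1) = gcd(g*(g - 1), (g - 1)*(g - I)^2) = g - 1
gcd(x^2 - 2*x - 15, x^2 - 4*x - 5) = x - 5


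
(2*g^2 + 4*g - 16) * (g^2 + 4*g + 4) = 2*g^4 + 12*g^3 + 8*g^2 - 48*g - 64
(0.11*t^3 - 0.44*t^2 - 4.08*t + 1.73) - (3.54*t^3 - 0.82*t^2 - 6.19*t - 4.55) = -3.43*t^3 + 0.38*t^2 + 2.11*t + 6.28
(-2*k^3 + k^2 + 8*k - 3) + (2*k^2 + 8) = -2*k^3 + 3*k^2 + 8*k + 5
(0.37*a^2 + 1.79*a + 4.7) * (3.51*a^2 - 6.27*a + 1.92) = 1.2987*a^4 + 3.963*a^3 + 5.9841*a^2 - 26.0322*a + 9.024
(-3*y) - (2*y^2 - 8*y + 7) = -2*y^2 + 5*y - 7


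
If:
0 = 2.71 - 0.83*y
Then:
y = 3.27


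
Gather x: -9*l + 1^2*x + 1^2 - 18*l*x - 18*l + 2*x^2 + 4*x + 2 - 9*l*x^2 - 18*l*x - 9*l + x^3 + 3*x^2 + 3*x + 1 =-36*l + x^3 + x^2*(5 - 9*l) + x*(8 - 36*l) + 4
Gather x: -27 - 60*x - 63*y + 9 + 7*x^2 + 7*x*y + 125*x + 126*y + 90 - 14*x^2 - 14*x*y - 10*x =-7*x^2 + x*(55 - 7*y) + 63*y + 72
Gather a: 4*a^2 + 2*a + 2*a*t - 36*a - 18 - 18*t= 4*a^2 + a*(2*t - 34) - 18*t - 18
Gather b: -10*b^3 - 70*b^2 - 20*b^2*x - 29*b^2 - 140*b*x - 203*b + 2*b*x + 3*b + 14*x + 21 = -10*b^3 + b^2*(-20*x - 99) + b*(-138*x - 200) + 14*x + 21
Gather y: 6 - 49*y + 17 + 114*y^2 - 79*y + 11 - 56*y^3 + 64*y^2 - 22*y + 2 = -56*y^3 + 178*y^2 - 150*y + 36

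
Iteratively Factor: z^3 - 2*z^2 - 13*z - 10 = (z - 5)*(z^2 + 3*z + 2) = (z - 5)*(z + 2)*(z + 1)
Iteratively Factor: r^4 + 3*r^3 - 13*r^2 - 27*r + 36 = (r + 4)*(r^3 - r^2 - 9*r + 9) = (r - 3)*(r + 4)*(r^2 + 2*r - 3) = (r - 3)*(r - 1)*(r + 4)*(r + 3)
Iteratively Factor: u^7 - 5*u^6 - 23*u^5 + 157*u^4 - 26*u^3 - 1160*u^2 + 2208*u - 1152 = (u - 2)*(u^6 - 3*u^5 - 29*u^4 + 99*u^3 + 172*u^2 - 816*u + 576) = (u - 2)*(u + 4)*(u^5 - 7*u^4 - u^3 + 103*u^2 - 240*u + 144) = (u - 2)*(u + 4)^2*(u^4 - 11*u^3 + 43*u^2 - 69*u + 36) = (u - 2)*(u - 1)*(u + 4)^2*(u^3 - 10*u^2 + 33*u - 36) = (u - 3)*(u - 2)*(u - 1)*(u + 4)^2*(u^2 - 7*u + 12) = (u - 4)*(u - 3)*(u - 2)*(u - 1)*(u + 4)^2*(u - 3)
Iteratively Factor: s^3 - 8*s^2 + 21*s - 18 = (s - 2)*(s^2 - 6*s + 9) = (s - 3)*(s - 2)*(s - 3)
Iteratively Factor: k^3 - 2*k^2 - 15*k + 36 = (k - 3)*(k^2 + k - 12) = (k - 3)*(k + 4)*(k - 3)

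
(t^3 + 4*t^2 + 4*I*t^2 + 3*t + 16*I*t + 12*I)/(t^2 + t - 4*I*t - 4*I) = (t^2 + t*(3 + 4*I) + 12*I)/(t - 4*I)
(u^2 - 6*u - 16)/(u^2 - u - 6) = (u - 8)/(u - 3)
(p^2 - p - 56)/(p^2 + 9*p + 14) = (p - 8)/(p + 2)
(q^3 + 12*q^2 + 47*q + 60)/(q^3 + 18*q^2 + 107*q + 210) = (q^2 + 7*q + 12)/(q^2 + 13*q + 42)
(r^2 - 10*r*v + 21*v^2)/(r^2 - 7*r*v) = (r - 3*v)/r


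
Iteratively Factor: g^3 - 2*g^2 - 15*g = (g - 5)*(g^2 + 3*g) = g*(g - 5)*(g + 3)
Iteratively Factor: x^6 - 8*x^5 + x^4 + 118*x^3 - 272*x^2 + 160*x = (x - 1)*(x^5 - 7*x^4 - 6*x^3 + 112*x^2 - 160*x) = (x - 4)*(x - 1)*(x^4 - 3*x^3 - 18*x^2 + 40*x) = (x - 4)*(x - 2)*(x - 1)*(x^3 - x^2 - 20*x) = (x - 4)*(x - 2)*(x - 1)*(x + 4)*(x^2 - 5*x) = x*(x - 4)*(x - 2)*(x - 1)*(x + 4)*(x - 5)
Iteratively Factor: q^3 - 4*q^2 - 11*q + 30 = (q + 3)*(q^2 - 7*q + 10) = (q - 5)*(q + 3)*(q - 2)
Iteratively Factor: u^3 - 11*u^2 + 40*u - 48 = (u - 3)*(u^2 - 8*u + 16) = (u - 4)*(u - 3)*(u - 4)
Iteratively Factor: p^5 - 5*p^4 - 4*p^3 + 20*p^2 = (p - 2)*(p^4 - 3*p^3 - 10*p^2) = p*(p - 2)*(p^3 - 3*p^2 - 10*p) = p*(p - 2)*(p + 2)*(p^2 - 5*p) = p*(p - 5)*(p - 2)*(p + 2)*(p)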